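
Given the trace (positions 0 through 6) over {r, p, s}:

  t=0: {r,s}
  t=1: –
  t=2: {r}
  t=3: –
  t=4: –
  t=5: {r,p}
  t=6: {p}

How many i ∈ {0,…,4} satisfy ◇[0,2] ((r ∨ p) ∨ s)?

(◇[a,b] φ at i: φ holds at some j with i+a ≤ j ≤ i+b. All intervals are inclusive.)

Evaluate at each i in [0,4]:
  i=0: ✓ (witness j=0)
  i=1: ✓ (witness j=2)
  i=2: ✓ (witness j=2)
  i=3: ✓ (witness j=5)
  i=4: ✓ (witness j=5)
Positions where it holds: {0, 1, 2, 3, 4} → 5.

5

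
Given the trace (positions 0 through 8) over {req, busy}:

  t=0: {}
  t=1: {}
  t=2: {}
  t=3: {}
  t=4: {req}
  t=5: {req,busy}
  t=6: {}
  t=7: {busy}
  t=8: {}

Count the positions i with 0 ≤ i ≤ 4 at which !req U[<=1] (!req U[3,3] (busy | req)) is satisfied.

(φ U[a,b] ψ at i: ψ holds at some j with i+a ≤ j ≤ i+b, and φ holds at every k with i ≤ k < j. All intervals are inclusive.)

2

Evaluate at each i in [0,4]:
  i=0: ✓ (rhs at j=1; lhs holds on [0,0])
  i=1: ✓ (rhs at j=1)
  i=2: ✗ (no rhs in [2,3])
  i=3: ✗ (no rhs in [3,4])
  i=4: ✗ (no rhs in [4,5])
Positions where it holds: {0, 1} → 2.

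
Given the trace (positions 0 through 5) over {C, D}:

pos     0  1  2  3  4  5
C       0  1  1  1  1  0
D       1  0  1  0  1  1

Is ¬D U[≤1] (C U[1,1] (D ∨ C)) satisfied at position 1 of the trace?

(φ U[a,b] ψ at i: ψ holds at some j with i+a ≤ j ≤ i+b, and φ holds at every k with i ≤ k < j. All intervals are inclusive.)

Need some j in [1,2] with (C U[1,1] (D ∨ C)), and ¬D at every k in [1,j-1].
  j=1: (C U[1,1] (D ∨ C)) holds; no prefix to check → satisfied.

Holds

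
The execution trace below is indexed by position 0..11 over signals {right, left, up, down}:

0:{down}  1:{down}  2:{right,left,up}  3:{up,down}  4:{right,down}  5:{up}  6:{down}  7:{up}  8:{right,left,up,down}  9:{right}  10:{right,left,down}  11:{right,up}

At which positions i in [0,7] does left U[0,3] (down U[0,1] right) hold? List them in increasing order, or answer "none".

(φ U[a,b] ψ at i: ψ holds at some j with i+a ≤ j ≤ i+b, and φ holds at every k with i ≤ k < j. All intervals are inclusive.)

1, 2, 3, 4

Evaluate at each i in [0,7]:
  i=0: ✗ (lhs fails at k=0 before rhs at j=1)
  i=1: ✓ (rhs at j=1)
  i=2: ✓ (rhs at j=2)
  i=3: ✓ (rhs at j=3)
  i=4: ✓ (rhs at j=4)
  i=5: ✗ (lhs fails at k=5 before rhs at j=8)
  i=6: ✗ (lhs fails at k=6 before rhs at j=8)
  i=7: ✗ (lhs fails at k=7 before rhs at j=8)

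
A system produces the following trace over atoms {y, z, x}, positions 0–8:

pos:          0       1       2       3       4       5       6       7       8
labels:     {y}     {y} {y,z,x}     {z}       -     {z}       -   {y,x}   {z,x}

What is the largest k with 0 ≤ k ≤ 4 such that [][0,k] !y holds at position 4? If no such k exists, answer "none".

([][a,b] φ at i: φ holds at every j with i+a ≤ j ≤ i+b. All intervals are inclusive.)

2

!y must hold from j=4 onward; find where it first fails.
  j=4: holds
  j=5: holds
  j=6: holds
  j=7: fails
Holds on [4,6], so largest k = 2.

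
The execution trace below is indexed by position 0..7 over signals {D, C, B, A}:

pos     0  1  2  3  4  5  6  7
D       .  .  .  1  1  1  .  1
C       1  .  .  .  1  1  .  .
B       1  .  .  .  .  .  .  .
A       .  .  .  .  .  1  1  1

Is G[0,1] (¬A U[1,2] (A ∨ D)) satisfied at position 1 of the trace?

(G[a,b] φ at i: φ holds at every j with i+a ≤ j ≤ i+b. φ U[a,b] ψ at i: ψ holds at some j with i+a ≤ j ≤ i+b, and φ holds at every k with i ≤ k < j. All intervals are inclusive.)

Holds

Check (¬A U[1,2] (A ∨ D)) at every j in [1,2]:
  j=1: holds
  j=2: holds
All positions satisfy it → formula holds.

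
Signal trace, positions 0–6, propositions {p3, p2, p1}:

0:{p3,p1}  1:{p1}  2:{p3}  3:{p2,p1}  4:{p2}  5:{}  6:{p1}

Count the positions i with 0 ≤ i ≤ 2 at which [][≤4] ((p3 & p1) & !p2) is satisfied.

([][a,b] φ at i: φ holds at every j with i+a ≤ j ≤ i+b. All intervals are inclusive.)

0

Evaluate at each i in [0,2]:
  i=0: ✗ (fails at j=1)
  i=1: ✗ (fails at j=1)
  i=2: ✗ (fails at j=2)
Positions where it holds: {} → 0.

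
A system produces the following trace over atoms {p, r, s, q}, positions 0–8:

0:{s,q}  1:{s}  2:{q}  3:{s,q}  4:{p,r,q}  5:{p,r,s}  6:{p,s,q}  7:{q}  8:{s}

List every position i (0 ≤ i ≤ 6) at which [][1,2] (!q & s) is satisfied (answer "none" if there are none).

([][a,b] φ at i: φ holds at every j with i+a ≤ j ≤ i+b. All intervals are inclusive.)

none

Evaluate at each i in [0,6]:
  i=0: ✗ (fails at j=2)
  i=1: ✗ (fails at j=2)
  i=2: ✗ (fails at j=3)
  i=3: ✗ (fails at j=4)
  i=4: ✗ (fails at j=6)
  i=5: ✗ (fails at j=6)
  i=6: ✗ (fails at j=7)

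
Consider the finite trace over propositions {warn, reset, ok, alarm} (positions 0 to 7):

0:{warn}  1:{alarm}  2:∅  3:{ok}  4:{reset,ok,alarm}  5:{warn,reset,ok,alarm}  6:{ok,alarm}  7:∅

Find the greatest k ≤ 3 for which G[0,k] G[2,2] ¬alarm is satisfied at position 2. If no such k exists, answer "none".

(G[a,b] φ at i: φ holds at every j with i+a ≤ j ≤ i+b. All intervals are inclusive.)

none

G[2,2] ¬alarm must hold from j=2 onward; find where it first fails.
  j=2: fails → no k works.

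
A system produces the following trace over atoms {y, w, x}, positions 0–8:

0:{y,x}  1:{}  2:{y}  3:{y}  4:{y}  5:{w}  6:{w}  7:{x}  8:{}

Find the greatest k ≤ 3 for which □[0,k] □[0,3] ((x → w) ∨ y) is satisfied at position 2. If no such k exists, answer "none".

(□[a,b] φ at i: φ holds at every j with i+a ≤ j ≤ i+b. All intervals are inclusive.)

1

□[0,3] ((x → w) ∨ y) must hold from j=2 onward; find where it first fails.
  j=2: holds
  j=3: holds
  j=4: fails
Holds on [2,3], so largest k = 1.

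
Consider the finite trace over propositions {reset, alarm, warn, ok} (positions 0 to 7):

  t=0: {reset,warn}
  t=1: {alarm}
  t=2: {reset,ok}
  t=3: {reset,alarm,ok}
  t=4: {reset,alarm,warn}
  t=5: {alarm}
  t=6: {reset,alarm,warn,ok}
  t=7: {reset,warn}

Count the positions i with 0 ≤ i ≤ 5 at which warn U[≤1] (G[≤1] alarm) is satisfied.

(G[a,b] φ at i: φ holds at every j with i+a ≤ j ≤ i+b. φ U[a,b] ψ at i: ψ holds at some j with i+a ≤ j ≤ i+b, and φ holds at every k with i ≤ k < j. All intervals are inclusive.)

Evaluate at each i in [0,5]:
  i=0: ✗ (no rhs in [0,1])
  i=1: ✗ (no rhs in [1,2])
  i=2: ✗ (lhs fails at k=2 before rhs at j=3)
  i=3: ✓ (rhs at j=3)
  i=4: ✓ (rhs at j=4)
  i=5: ✓ (rhs at j=5)
Positions where it holds: {3, 4, 5} → 3.

3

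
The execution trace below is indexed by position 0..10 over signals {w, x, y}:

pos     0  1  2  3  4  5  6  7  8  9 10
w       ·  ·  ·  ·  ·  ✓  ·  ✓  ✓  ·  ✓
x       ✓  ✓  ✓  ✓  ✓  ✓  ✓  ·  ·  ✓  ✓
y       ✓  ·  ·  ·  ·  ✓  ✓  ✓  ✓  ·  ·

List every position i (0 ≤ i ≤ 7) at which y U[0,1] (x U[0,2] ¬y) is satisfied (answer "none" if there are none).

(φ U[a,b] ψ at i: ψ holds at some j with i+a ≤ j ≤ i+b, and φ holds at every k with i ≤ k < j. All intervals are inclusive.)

Evaluate at each i in [0,7]:
  i=0: ✓ (rhs at j=0)
  i=1: ✓ (rhs at j=1)
  i=2: ✓ (rhs at j=2)
  i=3: ✓ (rhs at j=3)
  i=4: ✓ (rhs at j=4)
  i=5: ✗ (no rhs in [5,6])
  i=6: ✗ (no rhs in [6,7])
  i=7: ✗ (no rhs in [7,8])

0, 1, 2, 3, 4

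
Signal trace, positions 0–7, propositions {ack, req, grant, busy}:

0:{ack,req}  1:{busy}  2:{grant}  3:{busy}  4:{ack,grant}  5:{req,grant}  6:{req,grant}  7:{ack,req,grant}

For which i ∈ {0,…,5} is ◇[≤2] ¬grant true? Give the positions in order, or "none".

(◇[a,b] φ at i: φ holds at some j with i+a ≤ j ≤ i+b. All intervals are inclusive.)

0, 1, 2, 3

Evaluate at each i in [0,5]:
  i=0: ✓ (witness j=0)
  i=1: ✓ (witness j=1)
  i=2: ✓ (witness j=3)
  i=3: ✓ (witness j=3)
  i=4: ✗ (none in [4,6])
  i=5: ✗ (none in [5,7])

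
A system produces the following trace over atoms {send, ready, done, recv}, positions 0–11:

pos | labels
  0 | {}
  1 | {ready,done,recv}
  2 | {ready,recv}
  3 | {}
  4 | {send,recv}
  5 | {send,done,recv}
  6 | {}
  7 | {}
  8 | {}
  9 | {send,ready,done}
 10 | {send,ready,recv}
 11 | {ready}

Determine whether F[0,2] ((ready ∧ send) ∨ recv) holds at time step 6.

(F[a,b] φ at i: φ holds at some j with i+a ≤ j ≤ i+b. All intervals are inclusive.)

Check ((ready ∧ send) ∨ recv) at each j in [6,8]:
  j=6: false
  j=7: false
  j=8: false
No position in the window satisfies it → formula fails.

False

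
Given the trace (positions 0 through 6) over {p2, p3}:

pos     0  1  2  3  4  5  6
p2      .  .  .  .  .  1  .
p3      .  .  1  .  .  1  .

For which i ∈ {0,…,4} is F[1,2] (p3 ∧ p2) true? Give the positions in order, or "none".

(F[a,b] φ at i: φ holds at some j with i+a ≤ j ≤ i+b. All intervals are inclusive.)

3, 4

Evaluate at each i in [0,4]:
  i=0: ✗ (none in [1,2])
  i=1: ✗ (none in [2,3])
  i=2: ✗ (none in [3,4])
  i=3: ✓ (witness j=5)
  i=4: ✓ (witness j=5)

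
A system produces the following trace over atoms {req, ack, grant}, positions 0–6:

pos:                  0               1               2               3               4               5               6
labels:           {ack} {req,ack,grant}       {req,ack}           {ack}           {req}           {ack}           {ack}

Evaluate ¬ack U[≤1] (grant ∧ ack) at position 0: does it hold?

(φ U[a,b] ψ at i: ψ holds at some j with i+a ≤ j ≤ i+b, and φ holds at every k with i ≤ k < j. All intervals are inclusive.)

Need some j in [0,1] with (grant ∧ ack), and ¬ack at every k in [0,j-1].
  j=0: (grant ∧ ack) false.
  j=1: (grant ∧ ack) holds, but ¬ack fails at k=0 → not this j.
No j in the window works → until fails.

No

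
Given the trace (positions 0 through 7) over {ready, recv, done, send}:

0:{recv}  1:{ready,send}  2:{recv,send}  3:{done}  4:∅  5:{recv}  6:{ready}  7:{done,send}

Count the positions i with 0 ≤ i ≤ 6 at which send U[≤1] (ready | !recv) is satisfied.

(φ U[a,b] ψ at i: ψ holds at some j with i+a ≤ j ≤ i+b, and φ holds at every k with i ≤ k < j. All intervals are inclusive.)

5

Evaluate at each i in [0,6]:
  i=0: ✗ (lhs fails at k=0 before rhs at j=1)
  i=1: ✓ (rhs at j=1)
  i=2: ✓ (rhs at j=3; lhs holds on [2,2])
  i=3: ✓ (rhs at j=3)
  i=4: ✓ (rhs at j=4)
  i=5: ✗ (lhs fails at k=5 before rhs at j=6)
  i=6: ✓ (rhs at j=6)
Positions where it holds: {1, 2, 3, 4, 6} → 5.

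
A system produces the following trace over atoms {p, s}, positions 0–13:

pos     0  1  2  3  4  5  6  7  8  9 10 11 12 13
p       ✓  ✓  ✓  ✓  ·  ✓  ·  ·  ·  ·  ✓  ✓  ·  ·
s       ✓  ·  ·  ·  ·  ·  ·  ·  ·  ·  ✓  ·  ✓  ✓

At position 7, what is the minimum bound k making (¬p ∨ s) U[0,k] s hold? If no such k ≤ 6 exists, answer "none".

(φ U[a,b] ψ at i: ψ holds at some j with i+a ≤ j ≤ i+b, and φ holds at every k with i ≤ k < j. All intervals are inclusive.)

Need earliest j ≥ 7 with s, and (¬p ∨ s) at every k in [7,j-1].
  j=7: rhs fails.
  j=8: rhs fails.
  j=9: rhs fails.
  j=10: rhs holds; lhs holds on [7,9]. k = 3.

3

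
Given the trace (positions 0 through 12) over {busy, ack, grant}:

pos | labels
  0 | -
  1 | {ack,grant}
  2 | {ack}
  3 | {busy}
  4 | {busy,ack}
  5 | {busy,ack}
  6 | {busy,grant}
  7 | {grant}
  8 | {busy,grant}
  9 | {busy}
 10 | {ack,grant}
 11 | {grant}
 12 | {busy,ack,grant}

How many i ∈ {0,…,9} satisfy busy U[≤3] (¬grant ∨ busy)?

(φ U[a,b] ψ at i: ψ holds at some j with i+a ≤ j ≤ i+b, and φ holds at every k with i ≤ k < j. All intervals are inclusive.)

Evaluate at each i in [0,9]:
  i=0: ✓ (rhs at j=0)
  i=1: ✗ (lhs fails at k=1 before rhs at j=2)
  i=2: ✓ (rhs at j=2)
  i=3: ✓ (rhs at j=3)
  i=4: ✓ (rhs at j=4)
  i=5: ✓ (rhs at j=5)
  i=6: ✓ (rhs at j=6)
  i=7: ✗ (lhs fails at k=7 before rhs at j=8)
  i=8: ✓ (rhs at j=8)
  i=9: ✓ (rhs at j=9)
Positions where it holds: {0, 2, 3, 4, 5, 6, 8, 9} → 8.

8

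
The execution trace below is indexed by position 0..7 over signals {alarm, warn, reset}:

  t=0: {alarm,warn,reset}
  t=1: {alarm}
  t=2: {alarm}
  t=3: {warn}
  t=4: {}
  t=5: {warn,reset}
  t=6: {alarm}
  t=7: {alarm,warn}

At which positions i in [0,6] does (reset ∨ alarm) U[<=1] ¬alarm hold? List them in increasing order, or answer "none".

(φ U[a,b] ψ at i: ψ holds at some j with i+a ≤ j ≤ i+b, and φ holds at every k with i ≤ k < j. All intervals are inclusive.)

Evaluate at each i in [0,6]:
  i=0: ✗ (no rhs in [0,1])
  i=1: ✗ (no rhs in [1,2])
  i=2: ✓ (rhs at j=3; lhs holds on [2,2])
  i=3: ✓ (rhs at j=3)
  i=4: ✓ (rhs at j=4)
  i=5: ✓ (rhs at j=5)
  i=6: ✗ (no rhs in [6,7])

2, 3, 4, 5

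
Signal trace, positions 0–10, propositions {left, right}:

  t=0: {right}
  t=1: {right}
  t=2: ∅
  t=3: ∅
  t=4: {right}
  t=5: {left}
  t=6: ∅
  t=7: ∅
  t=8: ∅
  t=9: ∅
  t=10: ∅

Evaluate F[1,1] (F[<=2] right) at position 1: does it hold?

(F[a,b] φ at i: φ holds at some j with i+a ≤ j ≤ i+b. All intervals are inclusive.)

Yes

Check F[<=2] right at each j in [2,2]:
  j=2: holds (witness at 4)
Found at j=2 → formula holds.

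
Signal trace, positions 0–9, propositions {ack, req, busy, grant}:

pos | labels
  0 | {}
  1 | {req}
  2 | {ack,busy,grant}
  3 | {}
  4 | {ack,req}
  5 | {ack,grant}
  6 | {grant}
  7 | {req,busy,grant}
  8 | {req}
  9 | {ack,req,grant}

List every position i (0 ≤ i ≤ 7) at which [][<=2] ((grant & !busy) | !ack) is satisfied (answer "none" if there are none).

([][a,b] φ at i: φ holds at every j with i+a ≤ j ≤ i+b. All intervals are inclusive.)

5, 6, 7

Evaluate at each i in [0,7]:
  i=0: ✗ (fails at j=2)
  i=1: ✗ (fails at j=2)
  i=2: ✗ (fails at j=2)
  i=3: ✗ (fails at j=4)
  i=4: ✗ (fails at j=4)
  i=5: ✓ (all of [5,7])
  i=6: ✓ (all of [6,8])
  i=7: ✓ (all of [7,9])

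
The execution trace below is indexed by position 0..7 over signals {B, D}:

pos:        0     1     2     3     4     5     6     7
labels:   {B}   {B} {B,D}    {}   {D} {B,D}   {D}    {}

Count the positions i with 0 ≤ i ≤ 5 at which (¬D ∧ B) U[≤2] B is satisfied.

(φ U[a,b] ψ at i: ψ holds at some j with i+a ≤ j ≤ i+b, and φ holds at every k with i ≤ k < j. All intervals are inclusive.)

4

Evaluate at each i in [0,5]:
  i=0: ✓ (rhs at j=0)
  i=1: ✓ (rhs at j=1)
  i=2: ✓ (rhs at j=2)
  i=3: ✗ (lhs fails at k=3 before rhs at j=5)
  i=4: ✗ (lhs fails at k=4 before rhs at j=5)
  i=5: ✓ (rhs at j=5)
Positions where it holds: {0, 1, 2, 5} → 4.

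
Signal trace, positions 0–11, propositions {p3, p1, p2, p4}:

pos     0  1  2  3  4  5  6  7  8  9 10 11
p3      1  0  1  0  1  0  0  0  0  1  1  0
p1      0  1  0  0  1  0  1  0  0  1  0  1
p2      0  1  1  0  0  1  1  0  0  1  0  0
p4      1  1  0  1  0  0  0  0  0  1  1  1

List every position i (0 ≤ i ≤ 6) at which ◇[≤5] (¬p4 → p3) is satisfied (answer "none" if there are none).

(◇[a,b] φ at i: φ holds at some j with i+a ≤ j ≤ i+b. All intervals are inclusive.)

Evaluate at each i in [0,6]:
  i=0: ✓ (witness j=0)
  i=1: ✓ (witness j=1)
  i=2: ✓ (witness j=2)
  i=3: ✓ (witness j=3)
  i=4: ✓ (witness j=4)
  i=5: ✓ (witness j=9)
  i=6: ✓ (witness j=9)

0, 1, 2, 3, 4, 5, 6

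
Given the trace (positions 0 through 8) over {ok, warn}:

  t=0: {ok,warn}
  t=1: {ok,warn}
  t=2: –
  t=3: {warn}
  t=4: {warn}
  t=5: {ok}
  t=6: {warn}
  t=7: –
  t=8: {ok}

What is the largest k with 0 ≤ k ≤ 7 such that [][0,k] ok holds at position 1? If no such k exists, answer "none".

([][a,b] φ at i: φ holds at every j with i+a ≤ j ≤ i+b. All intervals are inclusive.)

0

ok must hold from j=1 onward; find where it first fails.
  j=1: holds
  j=2: fails
Holds on [1,1], so largest k = 0.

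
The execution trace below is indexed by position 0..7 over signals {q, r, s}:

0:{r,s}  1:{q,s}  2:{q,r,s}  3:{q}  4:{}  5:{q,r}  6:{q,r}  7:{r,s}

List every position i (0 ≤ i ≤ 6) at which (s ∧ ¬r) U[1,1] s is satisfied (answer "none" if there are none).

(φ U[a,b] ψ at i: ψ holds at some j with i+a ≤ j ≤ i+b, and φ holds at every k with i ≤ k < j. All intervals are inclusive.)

1

Evaluate at each i in [0,6]:
  i=0: ✗ (lhs fails at k=0 before rhs at j=1)
  i=1: ✓ (rhs at j=2; lhs holds on [1,1])
  i=2: ✗ (no rhs in [3,3])
  i=3: ✗ (no rhs in [4,4])
  i=4: ✗ (no rhs in [5,5])
  i=5: ✗ (no rhs in [6,6])
  i=6: ✗ (lhs fails at k=6 before rhs at j=7)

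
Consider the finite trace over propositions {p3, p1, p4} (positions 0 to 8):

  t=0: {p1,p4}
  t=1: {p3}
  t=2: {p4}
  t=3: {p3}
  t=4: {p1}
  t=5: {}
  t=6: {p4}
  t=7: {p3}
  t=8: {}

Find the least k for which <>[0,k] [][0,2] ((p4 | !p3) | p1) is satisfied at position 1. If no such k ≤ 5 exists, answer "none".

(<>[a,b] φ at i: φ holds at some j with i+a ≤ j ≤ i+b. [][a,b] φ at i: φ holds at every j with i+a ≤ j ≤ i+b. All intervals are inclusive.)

Scan j = 1,2,… for [][0,2] ((p4 | !p3) | p1):
  j=1: fails
  j=2: fails
  j=3: fails
  j=4: holds
First hit at j=4, so smallest k = 4-1 = 3.

3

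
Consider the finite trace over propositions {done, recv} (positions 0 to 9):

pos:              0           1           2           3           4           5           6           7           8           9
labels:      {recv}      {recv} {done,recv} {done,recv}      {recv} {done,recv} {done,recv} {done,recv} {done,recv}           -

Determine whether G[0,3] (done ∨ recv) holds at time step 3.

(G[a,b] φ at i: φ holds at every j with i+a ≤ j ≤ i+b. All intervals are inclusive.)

Check (done ∨ recv) at every j in [3,6]:
  j=3: true
  j=4: true
  j=5: true
  j=6: true
All positions satisfy it → formula holds.

Yes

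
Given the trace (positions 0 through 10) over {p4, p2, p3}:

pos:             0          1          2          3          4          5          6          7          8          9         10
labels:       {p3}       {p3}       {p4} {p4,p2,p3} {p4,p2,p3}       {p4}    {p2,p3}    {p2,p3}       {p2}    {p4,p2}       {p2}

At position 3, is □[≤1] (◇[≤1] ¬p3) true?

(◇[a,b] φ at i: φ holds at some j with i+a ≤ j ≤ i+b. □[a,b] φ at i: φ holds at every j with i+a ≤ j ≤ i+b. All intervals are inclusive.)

Does not hold

Check ◇[≤1] ¬p3 at every j in [3,4]:
  j=3: fails (none in [3,4])
  j=4: holds (witness at 5)
Fails at j=3 → formula fails.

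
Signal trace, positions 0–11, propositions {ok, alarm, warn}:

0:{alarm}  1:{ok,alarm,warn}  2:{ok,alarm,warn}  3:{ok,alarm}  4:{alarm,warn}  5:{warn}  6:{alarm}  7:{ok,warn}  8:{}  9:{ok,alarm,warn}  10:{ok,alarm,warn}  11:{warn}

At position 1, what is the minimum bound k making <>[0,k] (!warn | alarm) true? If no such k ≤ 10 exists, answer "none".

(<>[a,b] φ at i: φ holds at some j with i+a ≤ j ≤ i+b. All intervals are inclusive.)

Scan j = 1,2,… for (!warn | alarm):
  j=1: holds
First hit at j=1, so smallest k = 1-1 = 0.

0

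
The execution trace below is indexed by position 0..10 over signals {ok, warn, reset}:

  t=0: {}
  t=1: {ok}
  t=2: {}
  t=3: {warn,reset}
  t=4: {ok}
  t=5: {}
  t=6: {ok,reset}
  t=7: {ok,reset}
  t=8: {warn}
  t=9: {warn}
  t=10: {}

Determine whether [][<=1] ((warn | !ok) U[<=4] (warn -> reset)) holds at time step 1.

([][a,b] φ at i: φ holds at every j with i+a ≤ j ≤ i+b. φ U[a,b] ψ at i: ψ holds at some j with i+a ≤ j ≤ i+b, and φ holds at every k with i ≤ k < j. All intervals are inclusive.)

Check ((warn | !ok) U[<=4] (warn -> reset)) at every j in [1,2]:
  j=1: holds
  j=2: holds
All positions satisfy it → formula holds.

True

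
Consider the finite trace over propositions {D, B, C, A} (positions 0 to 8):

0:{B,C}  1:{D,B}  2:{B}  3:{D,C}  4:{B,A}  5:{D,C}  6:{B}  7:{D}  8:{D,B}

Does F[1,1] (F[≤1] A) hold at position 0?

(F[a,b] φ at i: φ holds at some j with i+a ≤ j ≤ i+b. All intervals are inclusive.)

Check F[≤1] A at each j in [1,1]:
  j=1: fails (none in [1,2])
No position in the window satisfies it → formula fails.

Does not hold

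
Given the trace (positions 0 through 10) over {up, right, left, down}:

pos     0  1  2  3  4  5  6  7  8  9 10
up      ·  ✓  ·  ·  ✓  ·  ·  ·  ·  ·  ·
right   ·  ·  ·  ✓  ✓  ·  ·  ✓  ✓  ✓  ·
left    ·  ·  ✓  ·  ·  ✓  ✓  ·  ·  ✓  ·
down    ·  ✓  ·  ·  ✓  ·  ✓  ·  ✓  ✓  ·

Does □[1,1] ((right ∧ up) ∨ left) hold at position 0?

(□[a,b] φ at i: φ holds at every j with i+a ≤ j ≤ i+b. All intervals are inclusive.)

Check ((right ∧ up) ∨ left) at every j in [1,1]:
  j=1: false
Fails at j=1 → formula fails.

False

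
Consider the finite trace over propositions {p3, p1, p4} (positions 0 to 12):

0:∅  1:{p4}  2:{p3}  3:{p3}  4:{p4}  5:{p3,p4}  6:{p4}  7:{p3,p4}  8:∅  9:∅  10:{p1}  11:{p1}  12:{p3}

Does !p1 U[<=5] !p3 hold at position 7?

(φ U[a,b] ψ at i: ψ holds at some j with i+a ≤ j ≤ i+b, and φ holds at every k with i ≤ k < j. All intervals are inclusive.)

True

Need some j in [7,12] with !p3, and !p1 at every k in [7,j-1].
  j=7: !p3 false.
  j=8: !p3 holds; !p1 holds at every k in [7,7] → satisfied.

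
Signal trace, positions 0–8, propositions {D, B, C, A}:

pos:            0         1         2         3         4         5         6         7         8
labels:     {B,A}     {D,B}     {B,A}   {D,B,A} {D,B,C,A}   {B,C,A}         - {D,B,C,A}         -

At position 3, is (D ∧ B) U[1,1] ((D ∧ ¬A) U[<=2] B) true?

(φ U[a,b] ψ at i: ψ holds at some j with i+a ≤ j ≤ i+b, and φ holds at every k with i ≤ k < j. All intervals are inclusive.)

Yes

Need some j in [4,4] with ((D ∧ ¬A) U[<=2] B), and (D ∧ B) at every k in [3,j-1].
  j=4: ((D ∧ ¬A) U[<=2] B) holds; (D ∧ B) holds at every k in [3,3] → satisfied.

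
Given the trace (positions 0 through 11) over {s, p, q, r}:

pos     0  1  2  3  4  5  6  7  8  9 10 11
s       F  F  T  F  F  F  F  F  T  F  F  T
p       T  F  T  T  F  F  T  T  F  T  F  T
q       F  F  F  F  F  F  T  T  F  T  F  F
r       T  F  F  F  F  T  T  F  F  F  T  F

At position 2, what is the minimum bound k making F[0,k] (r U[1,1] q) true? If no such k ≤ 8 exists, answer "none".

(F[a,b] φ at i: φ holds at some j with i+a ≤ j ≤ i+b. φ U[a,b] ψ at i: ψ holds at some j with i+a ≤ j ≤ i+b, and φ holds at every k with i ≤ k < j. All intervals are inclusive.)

Scan j = 2,3,… for (r U[1,1] q):
  j=2: fails
  j=3: fails
  j=4: fails
  j=5: holds
First hit at j=5, so smallest k = 5-2 = 3.

3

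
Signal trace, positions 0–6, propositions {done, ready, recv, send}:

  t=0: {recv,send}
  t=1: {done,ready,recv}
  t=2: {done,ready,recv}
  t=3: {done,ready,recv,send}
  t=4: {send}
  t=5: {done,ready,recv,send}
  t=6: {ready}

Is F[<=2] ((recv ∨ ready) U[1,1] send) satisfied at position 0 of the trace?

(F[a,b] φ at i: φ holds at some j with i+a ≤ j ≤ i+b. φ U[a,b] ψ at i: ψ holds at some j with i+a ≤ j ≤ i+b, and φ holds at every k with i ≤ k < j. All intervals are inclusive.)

Yes

Check ((recv ∨ ready) U[1,1] send) at each j in [0,2]:
  j=0: fails
  j=1: fails
  j=2: holds
Found at j=2 → formula holds.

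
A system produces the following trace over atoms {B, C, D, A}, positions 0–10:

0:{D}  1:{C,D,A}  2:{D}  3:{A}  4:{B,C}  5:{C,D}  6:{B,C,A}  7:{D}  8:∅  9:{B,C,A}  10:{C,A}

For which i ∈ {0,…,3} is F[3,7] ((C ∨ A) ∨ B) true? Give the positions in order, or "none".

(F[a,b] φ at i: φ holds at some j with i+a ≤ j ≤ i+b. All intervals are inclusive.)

Evaluate at each i in [0,3]:
  i=0: ✓ (witness j=3)
  i=1: ✓ (witness j=4)
  i=2: ✓ (witness j=5)
  i=3: ✓ (witness j=6)

0, 1, 2, 3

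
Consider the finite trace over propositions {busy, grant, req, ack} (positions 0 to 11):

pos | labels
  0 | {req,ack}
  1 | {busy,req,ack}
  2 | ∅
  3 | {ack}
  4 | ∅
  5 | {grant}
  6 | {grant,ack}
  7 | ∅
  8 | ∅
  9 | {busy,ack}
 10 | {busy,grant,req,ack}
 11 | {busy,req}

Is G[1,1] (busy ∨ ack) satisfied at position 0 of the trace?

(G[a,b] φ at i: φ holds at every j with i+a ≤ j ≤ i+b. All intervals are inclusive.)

Yes

Check (busy ∨ ack) at every j in [1,1]:
  j=1: true
All positions satisfy it → formula holds.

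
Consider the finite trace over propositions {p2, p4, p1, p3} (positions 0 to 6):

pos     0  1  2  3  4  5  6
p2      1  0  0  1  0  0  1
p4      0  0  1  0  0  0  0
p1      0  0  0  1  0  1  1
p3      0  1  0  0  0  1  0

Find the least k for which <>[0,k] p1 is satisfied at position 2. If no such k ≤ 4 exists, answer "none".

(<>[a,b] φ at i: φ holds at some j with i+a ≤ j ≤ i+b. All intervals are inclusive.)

Scan j = 2,3,… for p1:
  j=2: fails
  j=3: holds
First hit at j=3, so smallest k = 3-2 = 1.

1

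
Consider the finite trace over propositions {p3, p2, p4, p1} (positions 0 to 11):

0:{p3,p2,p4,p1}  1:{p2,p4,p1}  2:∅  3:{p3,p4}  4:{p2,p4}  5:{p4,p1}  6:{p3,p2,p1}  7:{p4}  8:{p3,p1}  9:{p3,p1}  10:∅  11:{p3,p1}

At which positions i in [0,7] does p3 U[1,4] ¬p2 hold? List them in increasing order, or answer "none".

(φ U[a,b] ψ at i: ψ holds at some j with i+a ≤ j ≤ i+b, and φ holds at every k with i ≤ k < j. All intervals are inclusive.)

Evaluate at each i in [0,7]:
  i=0: ✗ (lhs fails at k=1 before rhs at j=2)
  i=1: ✗ (lhs fails at k=1 before rhs at j=2)
  i=2: ✗ (lhs fails at k=2 before rhs at j=3)
  i=3: ✗ (lhs fails at k=4 before rhs at j=5)
  i=4: ✗ (lhs fails at k=4 before rhs at j=5)
  i=5: ✗ (lhs fails at k=5 before rhs at j=7)
  i=6: ✓ (rhs at j=7; lhs holds on [6,6])
  i=7: ✗ (lhs fails at k=7 before rhs at j=8)

6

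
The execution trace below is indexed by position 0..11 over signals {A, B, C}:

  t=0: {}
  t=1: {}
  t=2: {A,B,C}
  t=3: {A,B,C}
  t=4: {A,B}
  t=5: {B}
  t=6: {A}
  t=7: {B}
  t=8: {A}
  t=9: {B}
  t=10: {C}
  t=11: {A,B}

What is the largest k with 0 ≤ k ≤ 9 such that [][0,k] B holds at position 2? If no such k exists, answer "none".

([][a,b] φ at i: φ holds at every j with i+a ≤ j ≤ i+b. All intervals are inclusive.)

B must hold from j=2 onward; find where it first fails.
  j=2: holds
  j=3: holds
  j=4: holds
  j=5: holds
  j=6: fails
Holds on [2,5], so largest k = 3.

3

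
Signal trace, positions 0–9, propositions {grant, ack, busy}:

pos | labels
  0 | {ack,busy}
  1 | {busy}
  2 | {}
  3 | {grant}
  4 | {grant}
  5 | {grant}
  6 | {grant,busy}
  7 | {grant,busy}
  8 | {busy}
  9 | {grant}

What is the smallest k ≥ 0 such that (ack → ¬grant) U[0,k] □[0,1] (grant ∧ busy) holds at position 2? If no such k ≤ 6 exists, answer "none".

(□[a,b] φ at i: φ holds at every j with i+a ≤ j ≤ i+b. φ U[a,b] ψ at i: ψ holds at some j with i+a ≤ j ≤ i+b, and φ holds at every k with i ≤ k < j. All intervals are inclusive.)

4

Need earliest j ≥ 2 with □[0,1] (grant ∧ busy), and (ack → ¬grant) at every k in [2,j-1].
  j=2: rhs fails.
  j=3: rhs fails.
  j=4: rhs fails.
  j=5: rhs fails.
  j=6: rhs holds; lhs holds on [2,5]. k = 4.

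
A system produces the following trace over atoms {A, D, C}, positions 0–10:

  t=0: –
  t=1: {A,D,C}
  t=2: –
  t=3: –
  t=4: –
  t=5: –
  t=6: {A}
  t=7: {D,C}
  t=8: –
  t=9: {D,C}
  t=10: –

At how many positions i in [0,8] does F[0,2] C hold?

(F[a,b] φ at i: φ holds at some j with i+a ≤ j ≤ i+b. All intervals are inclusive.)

Evaluate at each i in [0,8]:
  i=0: ✓ (witness j=1)
  i=1: ✓ (witness j=1)
  i=2: ✗ (none in [2,4])
  i=3: ✗ (none in [3,5])
  i=4: ✗ (none in [4,6])
  i=5: ✓ (witness j=7)
  i=6: ✓ (witness j=7)
  i=7: ✓ (witness j=7)
  i=8: ✓ (witness j=9)
Positions where it holds: {0, 1, 5, 6, 7, 8} → 6.

6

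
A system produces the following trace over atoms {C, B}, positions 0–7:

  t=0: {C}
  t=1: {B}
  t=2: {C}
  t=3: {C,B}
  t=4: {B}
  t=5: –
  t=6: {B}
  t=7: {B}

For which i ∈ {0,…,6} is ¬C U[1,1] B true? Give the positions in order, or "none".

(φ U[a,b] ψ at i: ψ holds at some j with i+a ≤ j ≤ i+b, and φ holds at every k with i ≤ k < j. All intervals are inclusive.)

5, 6

Evaluate at each i in [0,6]:
  i=0: ✗ (lhs fails at k=0 before rhs at j=1)
  i=1: ✗ (no rhs in [2,2])
  i=2: ✗ (lhs fails at k=2 before rhs at j=3)
  i=3: ✗ (lhs fails at k=3 before rhs at j=4)
  i=4: ✗ (no rhs in [5,5])
  i=5: ✓ (rhs at j=6; lhs holds on [5,5])
  i=6: ✓ (rhs at j=7; lhs holds on [6,6])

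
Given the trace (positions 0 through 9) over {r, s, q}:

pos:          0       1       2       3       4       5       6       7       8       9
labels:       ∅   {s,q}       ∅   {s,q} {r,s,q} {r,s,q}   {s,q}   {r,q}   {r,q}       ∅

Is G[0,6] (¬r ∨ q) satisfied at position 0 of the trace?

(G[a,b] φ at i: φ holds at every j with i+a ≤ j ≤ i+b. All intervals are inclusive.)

Check (¬r ∨ q) at every j in [0,6]:
  j=0: true
  j=1: true
  j=2: true
  j=3: true
  j=4: true
  j=5: true
  j=6: true
All positions satisfy it → formula holds.

Holds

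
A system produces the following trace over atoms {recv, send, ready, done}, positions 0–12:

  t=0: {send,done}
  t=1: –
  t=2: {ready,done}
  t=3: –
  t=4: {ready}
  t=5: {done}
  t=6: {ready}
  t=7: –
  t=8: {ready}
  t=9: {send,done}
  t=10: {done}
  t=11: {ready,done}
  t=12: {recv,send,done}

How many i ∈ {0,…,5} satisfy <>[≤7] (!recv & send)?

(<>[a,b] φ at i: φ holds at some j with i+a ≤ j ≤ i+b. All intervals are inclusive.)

Evaluate at each i in [0,5]:
  i=0: ✓ (witness j=0)
  i=1: ✗ (none in [1,8])
  i=2: ✓ (witness j=9)
  i=3: ✓ (witness j=9)
  i=4: ✓ (witness j=9)
  i=5: ✓ (witness j=9)
Positions where it holds: {0, 2, 3, 4, 5} → 5.

5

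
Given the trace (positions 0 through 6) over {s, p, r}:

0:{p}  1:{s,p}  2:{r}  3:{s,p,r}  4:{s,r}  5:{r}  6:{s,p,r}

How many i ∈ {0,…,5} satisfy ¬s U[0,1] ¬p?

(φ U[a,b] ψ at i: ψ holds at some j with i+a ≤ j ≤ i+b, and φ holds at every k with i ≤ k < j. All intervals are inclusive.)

3

Evaluate at each i in [0,5]:
  i=0: ✗ (no rhs in [0,1])
  i=1: ✗ (lhs fails at k=1 before rhs at j=2)
  i=2: ✓ (rhs at j=2)
  i=3: ✗ (lhs fails at k=3 before rhs at j=4)
  i=4: ✓ (rhs at j=4)
  i=5: ✓ (rhs at j=5)
Positions where it holds: {2, 4, 5} → 3.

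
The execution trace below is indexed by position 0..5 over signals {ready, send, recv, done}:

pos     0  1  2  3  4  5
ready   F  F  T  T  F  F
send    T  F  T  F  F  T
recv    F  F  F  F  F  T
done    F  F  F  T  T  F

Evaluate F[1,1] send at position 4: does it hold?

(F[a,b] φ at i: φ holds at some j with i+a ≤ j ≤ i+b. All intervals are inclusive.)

True

Check send at each j in [5,5]:
  j=5: true
Found at j=5 → formula holds.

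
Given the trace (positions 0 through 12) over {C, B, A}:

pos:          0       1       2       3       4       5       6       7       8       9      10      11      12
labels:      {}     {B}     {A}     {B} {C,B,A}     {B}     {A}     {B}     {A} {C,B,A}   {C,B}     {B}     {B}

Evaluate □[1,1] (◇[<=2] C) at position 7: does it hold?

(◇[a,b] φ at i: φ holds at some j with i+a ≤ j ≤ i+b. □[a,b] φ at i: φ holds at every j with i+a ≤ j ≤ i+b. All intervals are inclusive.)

Check ◇[<=2] C at every j in [8,8]:
  j=8: holds (witness at 9)
All positions satisfy it → formula holds.

Yes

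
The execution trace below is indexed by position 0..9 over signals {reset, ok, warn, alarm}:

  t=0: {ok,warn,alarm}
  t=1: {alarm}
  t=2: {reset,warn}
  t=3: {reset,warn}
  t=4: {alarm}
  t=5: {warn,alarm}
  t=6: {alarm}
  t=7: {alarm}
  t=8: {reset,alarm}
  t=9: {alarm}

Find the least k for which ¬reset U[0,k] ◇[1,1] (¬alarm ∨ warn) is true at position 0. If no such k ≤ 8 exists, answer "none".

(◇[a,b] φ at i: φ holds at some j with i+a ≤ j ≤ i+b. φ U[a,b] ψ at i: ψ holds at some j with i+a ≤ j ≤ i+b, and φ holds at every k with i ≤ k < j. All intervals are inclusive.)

1

Need earliest j ≥ 0 with ◇[1,1] (¬alarm ∨ warn), and ¬reset at every k in [0,j-1].
  j=0: rhs fails.
  j=1: rhs holds; lhs holds on [0,0]. k = 1.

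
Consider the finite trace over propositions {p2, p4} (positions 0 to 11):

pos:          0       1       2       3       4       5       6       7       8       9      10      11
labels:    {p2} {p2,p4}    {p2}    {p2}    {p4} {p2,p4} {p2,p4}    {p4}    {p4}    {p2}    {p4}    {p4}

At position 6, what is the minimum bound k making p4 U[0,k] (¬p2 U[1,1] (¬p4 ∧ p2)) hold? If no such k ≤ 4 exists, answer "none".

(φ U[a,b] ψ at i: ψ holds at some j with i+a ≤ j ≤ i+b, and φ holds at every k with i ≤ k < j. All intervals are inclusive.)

Need earliest j ≥ 6 with (¬p2 U[1,1] (¬p4 ∧ p2)), and p4 at every k in [6,j-1].
  j=6: rhs fails.
  j=7: rhs fails.
  j=8: rhs holds; lhs holds on [6,7]. k = 2.

2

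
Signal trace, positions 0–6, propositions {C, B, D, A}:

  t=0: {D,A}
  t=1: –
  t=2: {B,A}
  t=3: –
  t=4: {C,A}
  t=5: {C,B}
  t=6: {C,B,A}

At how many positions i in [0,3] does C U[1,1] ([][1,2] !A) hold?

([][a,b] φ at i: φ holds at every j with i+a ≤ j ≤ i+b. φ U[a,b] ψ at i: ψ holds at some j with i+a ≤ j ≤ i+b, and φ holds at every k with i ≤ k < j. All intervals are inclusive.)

0

Evaluate at each i in [0,3]:
  i=0: ✗ (no rhs in [1,1])
  i=1: ✗ (no rhs in [2,2])
  i=2: ✗ (no rhs in [3,3])
  i=3: ✗ (no rhs in [4,4])
Positions where it holds: {} → 0.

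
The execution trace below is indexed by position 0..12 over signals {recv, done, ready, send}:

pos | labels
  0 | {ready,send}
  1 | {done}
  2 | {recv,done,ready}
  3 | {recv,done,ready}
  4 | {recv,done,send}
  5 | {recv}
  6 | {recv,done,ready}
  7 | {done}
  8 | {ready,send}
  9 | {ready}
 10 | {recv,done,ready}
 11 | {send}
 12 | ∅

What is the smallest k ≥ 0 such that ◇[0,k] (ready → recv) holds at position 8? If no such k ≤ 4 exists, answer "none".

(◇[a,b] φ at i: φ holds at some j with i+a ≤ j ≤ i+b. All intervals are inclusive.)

2

Scan j = 8,9,… for (ready → recv):
  j=8: fails
  j=9: fails
  j=10: holds
First hit at j=10, so smallest k = 10-8 = 2.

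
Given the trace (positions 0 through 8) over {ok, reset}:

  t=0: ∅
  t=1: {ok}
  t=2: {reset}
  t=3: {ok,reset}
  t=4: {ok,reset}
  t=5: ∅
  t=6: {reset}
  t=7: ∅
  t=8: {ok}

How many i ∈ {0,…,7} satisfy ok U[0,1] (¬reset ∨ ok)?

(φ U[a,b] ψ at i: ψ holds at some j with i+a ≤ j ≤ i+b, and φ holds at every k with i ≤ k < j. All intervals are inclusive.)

6

Evaluate at each i in [0,7]:
  i=0: ✓ (rhs at j=0)
  i=1: ✓ (rhs at j=1)
  i=2: ✗ (lhs fails at k=2 before rhs at j=3)
  i=3: ✓ (rhs at j=3)
  i=4: ✓ (rhs at j=4)
  i=5: ✓ (rhs at j=5)
  i=6: ✗ (lhs fails at k=6 before rhs at j=7)
  i=7: ✓ (rhs at j=7)
Positions where it holds: {0, 1, 3, 4, 5, 7} → 6.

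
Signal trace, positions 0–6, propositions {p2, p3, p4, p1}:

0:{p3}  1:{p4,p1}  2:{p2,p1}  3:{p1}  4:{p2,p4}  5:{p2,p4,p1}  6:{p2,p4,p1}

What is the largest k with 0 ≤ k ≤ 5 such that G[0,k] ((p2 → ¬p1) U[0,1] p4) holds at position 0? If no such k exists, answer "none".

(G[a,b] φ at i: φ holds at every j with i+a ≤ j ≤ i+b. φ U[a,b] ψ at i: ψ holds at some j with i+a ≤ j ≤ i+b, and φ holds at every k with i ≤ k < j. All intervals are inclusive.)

1

((p2 → ¬p1) U[0,1] p4) must hold from j=0 onward; find where it first fails.
  j=0: holds
  j=1: holds
  j=2: fails
Holds on [0,1], so largest k = 1.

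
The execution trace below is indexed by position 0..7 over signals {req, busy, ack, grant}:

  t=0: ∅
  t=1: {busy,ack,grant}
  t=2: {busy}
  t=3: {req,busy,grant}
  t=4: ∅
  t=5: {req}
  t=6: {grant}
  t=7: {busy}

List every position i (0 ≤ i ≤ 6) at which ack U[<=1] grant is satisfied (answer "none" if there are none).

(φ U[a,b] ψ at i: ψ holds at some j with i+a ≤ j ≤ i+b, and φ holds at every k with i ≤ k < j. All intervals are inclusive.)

1, 3, 6

Evaluate at each i in [0,6]:
  i=0: ✗ (lhs fails at k=0 before rhs at j=1)
  i=1: ✓ (rhs at j=1)
  i=2: ✗ (lhs fails at k=2 before rhs at j=3)
  i=3: ✓ (rhs at j=3)
  i=4: ✗ (no rhs in [4,5])
  i=5: ✗ (lhs fails at k=5 before rhs at j=6)
  i=6: ✓ (rhs at j=6)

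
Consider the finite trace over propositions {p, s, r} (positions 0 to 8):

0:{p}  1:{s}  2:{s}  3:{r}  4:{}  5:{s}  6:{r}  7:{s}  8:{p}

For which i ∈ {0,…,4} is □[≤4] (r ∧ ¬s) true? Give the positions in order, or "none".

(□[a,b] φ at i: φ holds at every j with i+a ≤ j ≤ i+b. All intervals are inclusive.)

none

Evaluate at each i in [0,4]:
  i=0: ✗ (fails at j=0)
  i=1: ✗ (fails at j=1)
  i=2: ✗ (fails at j=2)
  i=3: ✗ (fails at j=4)
  i=4: ✗ (fails at j=4)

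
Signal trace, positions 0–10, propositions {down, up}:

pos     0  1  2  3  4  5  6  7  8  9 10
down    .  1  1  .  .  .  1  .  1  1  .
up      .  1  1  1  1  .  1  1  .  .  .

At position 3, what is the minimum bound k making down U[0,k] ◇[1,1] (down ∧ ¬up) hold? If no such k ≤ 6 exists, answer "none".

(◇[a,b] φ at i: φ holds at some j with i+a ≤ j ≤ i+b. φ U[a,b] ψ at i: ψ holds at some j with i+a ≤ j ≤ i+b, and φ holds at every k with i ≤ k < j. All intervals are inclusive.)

none

Need earliest j ≥ 3 with ◇[1,1] (down ∧ ¬up), and down at every k in [3,j-1].
  j=3: rhs fails.
  j=4: rhs fails.
  j=5: rhs fails.
  j=6: rhs fails.
  j=7: rhs holds but lhs fails at k=3.
  j=8: rhs holds but lhs fails at k=3.
  j=9: rhs fails.
No witness within the range → none.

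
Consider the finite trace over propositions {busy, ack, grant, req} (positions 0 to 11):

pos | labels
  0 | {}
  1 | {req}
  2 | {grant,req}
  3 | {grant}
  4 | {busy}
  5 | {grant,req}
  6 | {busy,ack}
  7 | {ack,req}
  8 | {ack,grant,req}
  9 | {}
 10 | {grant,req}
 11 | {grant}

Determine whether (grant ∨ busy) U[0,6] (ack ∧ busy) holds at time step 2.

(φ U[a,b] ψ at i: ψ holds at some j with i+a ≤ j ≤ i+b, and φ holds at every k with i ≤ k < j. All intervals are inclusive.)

Need some j in [2,8] with (ack ∧ busy), and (grant ∨ busy) at every k in [2,j-1].
  j=2: (ack ∧ busy) false.
  j=3: (ack ∧ busy) false.
  j=4: (ack ∧ busy) false.
  j=5: (ack ∧ busy) false.
  j=6: (ack ∧ busy) holds; (grant ∨ busy) holds at every k in [2,5] → satisfied.

Yes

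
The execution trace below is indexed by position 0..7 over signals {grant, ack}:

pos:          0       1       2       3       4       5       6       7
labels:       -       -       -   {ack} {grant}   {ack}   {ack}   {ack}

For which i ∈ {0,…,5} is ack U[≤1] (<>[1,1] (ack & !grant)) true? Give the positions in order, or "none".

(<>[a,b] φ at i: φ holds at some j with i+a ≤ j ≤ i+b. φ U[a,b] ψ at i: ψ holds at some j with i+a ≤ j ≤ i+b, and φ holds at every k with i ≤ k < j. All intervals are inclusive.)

Evaluate at each i in [0,5]:
  i=0: ✗ (no rhs in [0,1])
  i=1: ✗ (lhs fails at k=1 before rhs at j=2)
  i=2: ✓ (rhs at j=2)
  i=3: ✓ (rhs at j=4; lhs holds on [3,3])
  i=4: ✓ (rhs at j=4)
  i=5: ✓ (rhs at j=5)

2, 3, 4, 5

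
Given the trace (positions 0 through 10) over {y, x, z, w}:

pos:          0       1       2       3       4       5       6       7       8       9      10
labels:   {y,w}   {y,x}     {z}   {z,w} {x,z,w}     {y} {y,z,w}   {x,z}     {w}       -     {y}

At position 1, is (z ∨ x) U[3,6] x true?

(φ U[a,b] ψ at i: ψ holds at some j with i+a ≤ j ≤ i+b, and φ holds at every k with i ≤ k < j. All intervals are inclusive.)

True

Need some j in [4,7] with x, and (z ∨ x) at every k in [1,j-1].
  j=4: x holds; (z ∨ x) holds at every k in [1,3] → satisfied.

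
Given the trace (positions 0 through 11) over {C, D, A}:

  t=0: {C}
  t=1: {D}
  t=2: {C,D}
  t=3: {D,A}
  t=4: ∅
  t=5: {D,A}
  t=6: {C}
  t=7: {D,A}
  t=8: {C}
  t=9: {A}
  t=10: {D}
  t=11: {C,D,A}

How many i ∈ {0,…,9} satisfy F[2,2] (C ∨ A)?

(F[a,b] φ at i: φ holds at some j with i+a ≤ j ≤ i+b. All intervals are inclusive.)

8

Evaluate at each i in [0,9]:
  i=0: ✓ (witness j=2)
  i=1: ✓ (witness j=3)
  i=2: ✗ (none in [4,4])
  i=3: ✓ (witness j=5)
  i=4: ✓ (witness j=6)
  i=5: ✓ (witness j=7)
  i=6: ✓ (witness j=8)
  i=7: ✓ (witness j=9)
  i=8: ✗ (none in [10,10])
  i=9: ✓ (witness j=11)
Positions where it holds: {0, 1, 3, 4, 5, 6, 7, 9} → 8.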